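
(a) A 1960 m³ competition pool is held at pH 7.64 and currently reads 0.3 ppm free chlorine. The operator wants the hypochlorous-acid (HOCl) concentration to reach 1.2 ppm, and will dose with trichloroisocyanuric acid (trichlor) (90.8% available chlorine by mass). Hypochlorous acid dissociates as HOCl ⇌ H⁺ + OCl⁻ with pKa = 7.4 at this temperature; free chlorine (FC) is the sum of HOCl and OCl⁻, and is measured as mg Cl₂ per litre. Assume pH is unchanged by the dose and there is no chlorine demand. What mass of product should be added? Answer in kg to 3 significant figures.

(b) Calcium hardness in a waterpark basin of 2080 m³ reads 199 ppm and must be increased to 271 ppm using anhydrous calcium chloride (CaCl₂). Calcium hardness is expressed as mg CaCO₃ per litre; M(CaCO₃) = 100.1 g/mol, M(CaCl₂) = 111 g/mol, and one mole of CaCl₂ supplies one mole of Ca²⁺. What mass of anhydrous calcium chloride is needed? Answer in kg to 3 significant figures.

(a) 6.44 kg; (b) 166 kg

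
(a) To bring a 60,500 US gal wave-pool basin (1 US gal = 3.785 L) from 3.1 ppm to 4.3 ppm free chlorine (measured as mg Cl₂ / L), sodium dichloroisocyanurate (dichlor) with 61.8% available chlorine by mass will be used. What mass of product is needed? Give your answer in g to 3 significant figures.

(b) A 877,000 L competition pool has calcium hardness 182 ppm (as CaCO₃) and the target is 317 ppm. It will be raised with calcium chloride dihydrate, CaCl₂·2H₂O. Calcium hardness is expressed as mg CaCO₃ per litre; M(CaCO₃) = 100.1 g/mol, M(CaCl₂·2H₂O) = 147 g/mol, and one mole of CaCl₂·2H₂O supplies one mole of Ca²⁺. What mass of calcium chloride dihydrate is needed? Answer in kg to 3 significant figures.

(a) 445 g; (b) 174 kg

(a) Volume: 60,500 US gal × 3.785 L/gal = 228,992 L.
(a) Chlorine deficit: 4.3 − 3.1 = 1.2 ppm = 1.2 mg/L as Cl₂.
(a) Cl₂ equivalent needed: 1.2 mg/L × 228,992 L = 274,800 mg = 274.8 g.
(a) Product at 61.8% available chlorine: 274.8 / 0.618 = 444.6 g.

(b) Hardness to add: (317 − 182) = 135 mg/L as CaCO₃ × 877,000 L = 118,400 g as CaCO₃.
(b) Moles of Ca²⁺ (1 mol Ca²⁺ ≡ 1 mol CaCO₃): 118,400 / 100.1 g/mol = 1183 mol.
(b) Mass of CaCl₂·2H₂O: 1183 × 147 = 173,900 g.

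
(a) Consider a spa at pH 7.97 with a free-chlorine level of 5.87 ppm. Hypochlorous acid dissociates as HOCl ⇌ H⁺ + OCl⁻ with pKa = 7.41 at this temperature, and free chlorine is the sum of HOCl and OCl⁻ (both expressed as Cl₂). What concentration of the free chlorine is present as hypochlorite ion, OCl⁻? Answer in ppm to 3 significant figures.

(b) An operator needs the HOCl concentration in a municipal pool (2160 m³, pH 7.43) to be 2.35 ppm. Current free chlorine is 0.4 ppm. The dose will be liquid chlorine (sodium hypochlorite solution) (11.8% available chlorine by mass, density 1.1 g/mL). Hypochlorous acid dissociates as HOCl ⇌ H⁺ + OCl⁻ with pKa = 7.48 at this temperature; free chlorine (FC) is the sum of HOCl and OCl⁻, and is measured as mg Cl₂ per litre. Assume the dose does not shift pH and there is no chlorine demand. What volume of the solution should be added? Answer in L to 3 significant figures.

(a) [OCl⁻]/[HOCl] = 10^(pH − pKa) = 10^(7.97 − 7.41) = 10^0.56 = 3.631.
(a) Fraction as HOCl = 1 / (1 + 3.631) = 0.2159.
(a) OCl⁻ = (1 − 0.2159) × 5.87 ppm = 4.602 ppm.

(b) Volume: 2160 m³ = 2,160,000 L.
(b) [OCl⁻]/[HOCl] = 10^(pH − pKa) = 10^(7.43 − 7.48) = 0.8913; fraction as HOCl = 1/(1 + 0.8913) = 0.5288.
(b) Free chlorine required for 2.35 ppm HOCl: 2.35 / 0.5288 = 4.444 ppm.
(b) FC to add: 4.444 − 0.4 = 4.044 mg/L as Cl₂.
(b) Cl₂ equivalent: 4.044 mg/L × 2,160,000 L = 8736 g.
(b) Product at 11.8% available Cl: 8736 / 0.118 = 74,030 g.
(b) Volume: 74,030 g ÷ 1.1 g/mL = 67,300 mL.

(a) 4.60 ppm; (b) 67.3 L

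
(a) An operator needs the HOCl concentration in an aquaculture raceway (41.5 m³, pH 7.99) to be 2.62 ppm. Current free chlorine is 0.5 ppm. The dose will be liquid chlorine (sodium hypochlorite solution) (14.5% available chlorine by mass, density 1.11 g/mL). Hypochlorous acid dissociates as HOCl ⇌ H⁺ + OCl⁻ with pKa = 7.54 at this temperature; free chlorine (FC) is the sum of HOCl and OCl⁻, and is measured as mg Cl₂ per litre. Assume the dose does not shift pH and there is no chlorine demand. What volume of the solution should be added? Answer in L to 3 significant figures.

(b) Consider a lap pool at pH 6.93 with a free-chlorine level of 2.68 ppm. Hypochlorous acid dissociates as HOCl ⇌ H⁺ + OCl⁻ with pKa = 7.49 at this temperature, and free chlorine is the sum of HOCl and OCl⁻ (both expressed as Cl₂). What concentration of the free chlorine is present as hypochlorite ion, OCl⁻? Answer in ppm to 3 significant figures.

(a) 2.45 L; (b) 0.579 ppm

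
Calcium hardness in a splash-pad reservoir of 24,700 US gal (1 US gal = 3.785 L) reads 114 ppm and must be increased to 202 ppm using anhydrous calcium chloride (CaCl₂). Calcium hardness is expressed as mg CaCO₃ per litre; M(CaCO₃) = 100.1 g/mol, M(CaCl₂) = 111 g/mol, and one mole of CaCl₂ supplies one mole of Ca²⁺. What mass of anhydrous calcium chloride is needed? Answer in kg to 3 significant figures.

9.12 kg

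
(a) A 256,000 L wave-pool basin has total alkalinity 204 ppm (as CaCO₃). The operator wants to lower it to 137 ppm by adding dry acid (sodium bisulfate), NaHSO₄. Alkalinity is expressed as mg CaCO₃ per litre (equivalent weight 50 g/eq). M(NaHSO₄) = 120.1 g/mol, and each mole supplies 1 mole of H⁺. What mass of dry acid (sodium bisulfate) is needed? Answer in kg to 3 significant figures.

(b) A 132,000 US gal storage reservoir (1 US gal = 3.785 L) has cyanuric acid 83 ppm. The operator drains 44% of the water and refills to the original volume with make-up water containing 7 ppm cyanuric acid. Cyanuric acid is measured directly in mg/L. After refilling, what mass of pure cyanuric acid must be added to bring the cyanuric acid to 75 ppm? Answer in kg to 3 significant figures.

(a) Alkalinity to neutralize: (204 − 137) = 67 mg/L as CaCO₃ × 256,000 L = 17,150 g as CaCO₃.
(a) Equivalents of H⁺ required: 17,150 ÷ 50 g/eq = 343 eq = 343 mol NaHSO₄.
(a) Mass of NaHSO₄: 343 × 120.1 = 41,200 g.

(b) Volume: 132,000 US gal × 3.785 L/gal = 499,620 L.
(b) After draining 44% and refilling: 83 × 0.56 + 7 × 0.44 = 49.56 ppm.
(b) Deficit to target: 75 − 49.56 = 25.44 mg/L.
(b) Mass: 25.44 mg/L × 499,620 L = 12,710 g cyanuric acid.

(a) 41.2 kg; (b) 12.7 kg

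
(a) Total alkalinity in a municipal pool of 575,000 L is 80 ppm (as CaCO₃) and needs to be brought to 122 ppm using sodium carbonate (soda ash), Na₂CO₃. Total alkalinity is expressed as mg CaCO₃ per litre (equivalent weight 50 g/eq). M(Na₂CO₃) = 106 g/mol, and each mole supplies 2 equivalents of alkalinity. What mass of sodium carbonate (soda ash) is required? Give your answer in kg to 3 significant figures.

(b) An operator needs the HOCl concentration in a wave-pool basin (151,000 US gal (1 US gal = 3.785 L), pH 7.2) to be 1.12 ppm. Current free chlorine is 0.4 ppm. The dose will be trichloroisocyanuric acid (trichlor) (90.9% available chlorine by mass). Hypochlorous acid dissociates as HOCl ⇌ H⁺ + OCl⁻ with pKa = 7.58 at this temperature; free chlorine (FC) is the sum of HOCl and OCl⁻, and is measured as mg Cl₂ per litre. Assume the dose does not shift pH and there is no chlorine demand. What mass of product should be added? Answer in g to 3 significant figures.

(a) 25.6 kg; (b) 746 g

(a) Alkalinity to add: (122 − 80) = 42 mg/L as CaCO₃ × 575,000 L = 24,150 g as CaCO₃.
(a) Equivalents: 24,150 g ÷ 50 g/eq = 483 eq.
(a) Each mole of Na₂CO₃ supplies 2 eq, so 483 / 2 = 241.5 mol.
(a) Mass: 241.5 mol × 106 g/mol = 25,600 g.

(b) Volume: 151,000 US gal × 3.785 L/gal = 571,535 L.
(b) [OCl⁻]/[HOCl] = 10^(pH − pKa) = 10^(7.2 − 7.58) = 0.4169; fraction as HOCl = 1/(1 + 0.4169) = 0.7058.
(b) Free chlorine required for 1.12 ppm HOCl: 1.12 / 0.7058 = 1.587 ppm.
(b) FC to add: 1.587 − 0.4 = 1.187 mg/L as Cl₂.
(b) Cl₂ equivalent: 1.187 mg/L × 571,535 L = 678.4 g.
(b) Product at 90.9% available Cl: 678.4 / 0.909 = 746.3 g.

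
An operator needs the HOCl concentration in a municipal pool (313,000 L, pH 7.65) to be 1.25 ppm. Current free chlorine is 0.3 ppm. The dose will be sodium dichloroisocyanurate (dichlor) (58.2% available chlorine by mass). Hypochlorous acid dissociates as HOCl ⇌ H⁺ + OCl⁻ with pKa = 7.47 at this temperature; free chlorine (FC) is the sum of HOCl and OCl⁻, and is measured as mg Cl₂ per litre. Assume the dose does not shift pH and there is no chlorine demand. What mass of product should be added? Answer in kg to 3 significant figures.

1.53 kg

[OCl⁻]/[HOCl] = 10^(pH − pKa) = 10^(7.65 − 7.47) = 1.514; fraction as HOCl = 1/(1 + 1.514) = 0.3978.
Free chlorine required for 1.25 ppm HOCl: 1.25 / 0.3978 = 3.142 ppm.
FC to add: 3.142 − 0.3 = 2.842 mg/L as Cl₂.
Cl₂ equivalent: 2.842 mg/L × 313,000 L = 889.5 g.
Product at 58.2% available Cl: 889.5 / 0.582 = 1528 g.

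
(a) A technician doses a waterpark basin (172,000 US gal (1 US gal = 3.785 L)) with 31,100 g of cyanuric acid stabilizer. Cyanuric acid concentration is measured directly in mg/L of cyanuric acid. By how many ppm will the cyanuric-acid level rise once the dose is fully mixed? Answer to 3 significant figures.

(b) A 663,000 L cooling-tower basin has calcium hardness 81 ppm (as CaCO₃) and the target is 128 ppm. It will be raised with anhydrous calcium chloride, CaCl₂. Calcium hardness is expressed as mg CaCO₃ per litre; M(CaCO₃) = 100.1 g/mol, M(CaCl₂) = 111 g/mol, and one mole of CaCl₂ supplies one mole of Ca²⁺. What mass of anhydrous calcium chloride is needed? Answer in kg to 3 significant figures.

(a) Volume: 172,000 US gal × 3.785 L/gal = 651,020 L.
(a) Rise: 31,100 g / 651,020 L × 1000 = 47.77 mg/L.

(b) Hardness to add: (128 − 81) = 47 mg/L as CaCO₃ × 663,000 L = 31,160 g as CaCO₃.
(b) Moles of Ca²⁺ (1 mol Ca²⁺ ≡ 1 mol CaCO₃): 31,160 / 100.1 g/mol = 311.3 mol.
(b) Mass of CaCl₂: 311.3 × 111 = 34,550 g.

(a) 47.8 ppm; (b) 34.6 kg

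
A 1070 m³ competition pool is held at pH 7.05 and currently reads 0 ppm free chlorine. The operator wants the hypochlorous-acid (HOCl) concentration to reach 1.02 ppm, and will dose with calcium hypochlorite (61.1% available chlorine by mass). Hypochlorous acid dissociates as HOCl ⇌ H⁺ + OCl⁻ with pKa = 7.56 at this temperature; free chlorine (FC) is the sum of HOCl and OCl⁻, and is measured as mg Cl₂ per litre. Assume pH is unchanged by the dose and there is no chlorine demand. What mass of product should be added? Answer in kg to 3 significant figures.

Volume: 1070 m³ = 1,070,000 L.
[OCl⁻]/[HOCl] = 10^(pH − pKa) = 10^(7.05 − 7.56) = 0.309; fraction as HOCl = 1/(1 + 0.309) = 0.7639.
Free chlorine required for 1.02 ppm HOCl: 1.02 / 0.7639 = 1.335 ppm.
FC to add: 1.335 − 0 = 1.335 mg/L as Cl₂.
Cl₂ equivalent: 1.335 mg/L × 1,070,000 L = 1429 g.
Product at 61.1% available Cl: 1429 / 0.611 = 2338 g.

2.34 kg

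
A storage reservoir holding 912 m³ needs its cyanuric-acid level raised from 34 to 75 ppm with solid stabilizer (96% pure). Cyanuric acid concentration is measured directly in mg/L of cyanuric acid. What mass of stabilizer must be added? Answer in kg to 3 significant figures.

Volume: 912 m³ = 912,000 L.
CYA to add: (75 − 34) = 41 mg/L × 912,000 L = 37,390 g cyanuric acid.
At 96% purity: 37,390 / 0.96 = 38,950 g product.

39.0 kg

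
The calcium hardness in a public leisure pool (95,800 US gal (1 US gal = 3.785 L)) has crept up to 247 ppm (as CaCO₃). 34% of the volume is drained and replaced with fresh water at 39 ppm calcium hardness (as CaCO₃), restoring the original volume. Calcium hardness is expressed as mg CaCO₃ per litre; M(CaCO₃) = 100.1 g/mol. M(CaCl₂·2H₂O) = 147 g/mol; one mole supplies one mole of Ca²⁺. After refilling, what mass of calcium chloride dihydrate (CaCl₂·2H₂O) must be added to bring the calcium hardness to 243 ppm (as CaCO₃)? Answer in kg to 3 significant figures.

35.5 kg

Volume: 95,800 US gal × 3.785 L/gal = 362,603 L.
After draining 34% and refilling: 247 × 0.66 + 39 × 0.34 = 176.28 ppm.
Deficit to target: 243 − 176.28 = 66.72 mg/L.
As CaCO₃: 66.72 mg/L × 362,603 L = 24,190 g; ÷ 100.1 = 241.7 mol Ca²⁺.
Mass: 241.7 × 147 = 35,530 g.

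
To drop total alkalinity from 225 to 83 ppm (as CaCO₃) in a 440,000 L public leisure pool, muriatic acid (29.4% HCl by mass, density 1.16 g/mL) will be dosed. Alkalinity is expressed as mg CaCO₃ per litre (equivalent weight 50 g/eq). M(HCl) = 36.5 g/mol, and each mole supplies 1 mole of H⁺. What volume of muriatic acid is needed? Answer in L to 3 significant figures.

134 L

Alkalinity to neutralize: (225 − 83) = 142 mg/L as CaCO₃ × 440,000 L = 62,480 g as CaCO₃.
Equivalents of H⁺ required: 62,480 ÷ 50 g/eq = 1250 eq = 1250 mol HCl.
Mass of HCl: 1250 × 36.5 = 45,610 g.
Mass of 29.4% solution: 45,610 / 0.294 = 155,100 g.
Volume: 155,100 g ÷ 1.16 g/mL = 133,700 mL.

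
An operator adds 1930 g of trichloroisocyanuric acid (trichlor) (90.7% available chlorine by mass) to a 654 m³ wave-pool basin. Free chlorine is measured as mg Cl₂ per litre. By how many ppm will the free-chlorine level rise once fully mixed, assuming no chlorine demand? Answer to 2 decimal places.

Volume: 654 m³ = 654,000 L.
Available chlorine delivered: 1930 g × 0.907 = 1751 g as Cl₂.
Concentration rise: 1751 g / 654,000 L = 2.677 mg/L = 2.68 ppm.

2.68 ppm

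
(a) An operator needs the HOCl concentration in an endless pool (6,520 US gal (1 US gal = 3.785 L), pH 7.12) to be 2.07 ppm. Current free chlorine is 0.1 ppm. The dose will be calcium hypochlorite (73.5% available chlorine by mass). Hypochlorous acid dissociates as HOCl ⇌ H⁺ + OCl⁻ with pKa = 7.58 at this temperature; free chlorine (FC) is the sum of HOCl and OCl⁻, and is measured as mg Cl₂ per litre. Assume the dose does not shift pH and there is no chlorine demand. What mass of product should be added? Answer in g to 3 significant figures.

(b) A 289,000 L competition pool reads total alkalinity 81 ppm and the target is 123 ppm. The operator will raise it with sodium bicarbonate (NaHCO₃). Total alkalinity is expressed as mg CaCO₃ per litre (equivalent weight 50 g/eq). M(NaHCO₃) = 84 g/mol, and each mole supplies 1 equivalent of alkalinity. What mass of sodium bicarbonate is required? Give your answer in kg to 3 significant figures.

(a) 90.2 g; (b) 20.4 kg

(a) Volume: 6,520 US gal × 3.785 L/gal = 24,678 L.
(a) [OCl⁻]/[HOCl] = 10^(pH − pKa) = 10^(7.12 − 7.58) = 0.3467; fraction as HOCl = 1/(1 + 0.3467) = 0.7425.
(a) Free chlorine required for 2.07 ppm HOCl: 2.07 / 0.7425 = 2.788 ppm.
(a) FC to add: 2.788 − 0.1 = 2.688 mg/L as Cl₂.
(a) Cl₂ equivalent: 2.688 mg/L × 24,678 L = 66.33 g.
(a) Product at 73.5% available Cl: 66.33 / 0.735 = 90.24 g.

(b) Alkalinity to add: (123 − 81) = 42 mg/L as CaCO₃ × 289,000 L = 12,140 g as CaCO₃.
(b) Equivalents: 12,140 g ÷ 50 g/eq = 242.8 eq.
(b) NaHCO₃ supplies 1 eq per mole → 242.8 mol.
(b) Mass: 242.8 mol × 84 g/mol = 20,390 g.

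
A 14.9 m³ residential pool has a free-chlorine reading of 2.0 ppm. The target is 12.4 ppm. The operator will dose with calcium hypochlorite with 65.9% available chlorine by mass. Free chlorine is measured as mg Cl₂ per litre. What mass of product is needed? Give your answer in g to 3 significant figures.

235 g

Volume: 14.9 m³ = 14,900 L.
Chlorine deficit: 12.4 − 2.0 = 10.4 ppm = 10.4 mg/L as Cl₂.
Cl₂ equivalent needed: 10.4 mg/L × 14,900 L = 155,000 mg = 155 g.
Product at 65.9% available chlorine: 155 / 0.659 = 235.1 g.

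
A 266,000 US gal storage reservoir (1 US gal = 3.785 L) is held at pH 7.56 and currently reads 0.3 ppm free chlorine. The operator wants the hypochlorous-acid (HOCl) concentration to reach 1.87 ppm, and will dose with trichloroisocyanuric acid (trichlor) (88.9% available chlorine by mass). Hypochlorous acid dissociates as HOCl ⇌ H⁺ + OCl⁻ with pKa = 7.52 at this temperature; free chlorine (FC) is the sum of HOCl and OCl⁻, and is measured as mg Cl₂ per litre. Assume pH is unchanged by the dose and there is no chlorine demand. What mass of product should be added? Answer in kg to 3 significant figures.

Volume: 266,000 US gal × 3.785 L/gal = 1,006,810 L.
[OCl⁻]/[HOCl] = 10^(pH − pKa) = 10^(7.56 − 7.52) = 1.096; fraction as HOCl = 1/(1 + 1.096) = 0.477.
Free chlorine required for 1.87 ppm HOCl: 1.87 / 0.477 = 3.92 ppm.
FC to add: 3.92 − 0.3 = 3.62 mg/L as Cl₂.
Cl₂ equivalent: 3.62 mg/L × 1,006,810 L = 3645 g.
Product at 88.9% available Cl: 3645 / 0.889 = 4100 g.

4.10 kg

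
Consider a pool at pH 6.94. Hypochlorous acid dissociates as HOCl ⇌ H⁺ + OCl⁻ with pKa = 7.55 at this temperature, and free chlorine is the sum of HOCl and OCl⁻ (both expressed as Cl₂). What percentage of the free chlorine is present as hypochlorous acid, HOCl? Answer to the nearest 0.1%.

[OCl⁻]/[HOCl] = 10^(pH − pKa) = 10^(6.94 − 7.55) = 10^-0.61 = 0.2455.
Fraction as HOCl = 1 / (1 + 0.2455) = 0.8029.

80.3%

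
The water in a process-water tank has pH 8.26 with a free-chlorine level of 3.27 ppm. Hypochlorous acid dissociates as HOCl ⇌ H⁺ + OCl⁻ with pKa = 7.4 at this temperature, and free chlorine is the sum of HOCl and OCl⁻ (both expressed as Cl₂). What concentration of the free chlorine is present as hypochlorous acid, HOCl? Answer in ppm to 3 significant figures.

0.397 ppm

[OCl⁻]/[HOCl] = 10^(pH − pKa) = 10^(8.26 − 7.4) = 10^0.86 = 7.244.
Fraction as HOCl = 1 / (1 + 7.244) = 0.1213.
HOCl = 0.1213 × 3.27 ppm = 0.3966 ppm.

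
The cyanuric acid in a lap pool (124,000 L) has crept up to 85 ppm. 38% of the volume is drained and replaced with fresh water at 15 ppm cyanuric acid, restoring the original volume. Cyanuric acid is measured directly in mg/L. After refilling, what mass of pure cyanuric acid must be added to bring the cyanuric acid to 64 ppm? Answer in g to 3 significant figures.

After draining 38% and refilling: 85 × 0.62 + 15 × 0.38 = 58.4 ppm.
Deficit to target: 64 − 58.4 = 5.6 mg/L.
Mass: 5.6 mg/L × 124,000 L = 694.4 g cyanuric acid.

694 g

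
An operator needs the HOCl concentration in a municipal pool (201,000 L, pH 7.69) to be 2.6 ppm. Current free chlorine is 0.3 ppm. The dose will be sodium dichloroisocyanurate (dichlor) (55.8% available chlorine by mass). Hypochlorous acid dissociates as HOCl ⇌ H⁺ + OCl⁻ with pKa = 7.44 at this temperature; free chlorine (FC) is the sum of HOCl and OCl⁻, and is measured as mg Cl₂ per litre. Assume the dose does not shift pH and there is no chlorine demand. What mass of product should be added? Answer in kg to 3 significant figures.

[OCl⁻]/[HOCl] = 10^(pH − pKa) = 10^(7.69 − 7.44) = 1.778; fraction as HOCl = 1/(1 + 1.778) = 0.3599.
Free chlorine required for 2.6 ppm HOCl: 2.6 / 0.3599 = 7.224 ppm.
FC to add: 7.224 − 0.3 = 6.924 mg/L as Cl₂.
Cl₂ equivalent: 6.924 mg/L × 201,000 L = 1392 g.
Product at 55.8% available Cl: 1392 / 0.558 = 2494 g.

2.49 kg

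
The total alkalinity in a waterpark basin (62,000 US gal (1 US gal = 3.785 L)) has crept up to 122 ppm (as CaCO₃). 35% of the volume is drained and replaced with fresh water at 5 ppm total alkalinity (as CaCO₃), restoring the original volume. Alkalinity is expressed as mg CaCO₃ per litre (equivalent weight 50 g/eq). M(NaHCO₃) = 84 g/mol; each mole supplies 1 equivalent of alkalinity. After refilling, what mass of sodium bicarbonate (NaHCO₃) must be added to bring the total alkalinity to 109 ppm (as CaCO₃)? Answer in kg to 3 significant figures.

Volume: 62,000 US gal × 3.785 L/gal = 234,670 L.
After draining 35% and refilling: 122 × 0.65 + 5 × 0.35 = 81.05 ppm.
Deficit to target: 109 − 81.05 = 27.95 mg/L.
As CaCO₃: 27.95 mg/L × 234,670 L = 6559 g; ÷ 50 g/eq ÷ 1 = 131.2 mol NaHCO₃.
Mass: 131.2 × 84 = 11,020 g.

11.0 kg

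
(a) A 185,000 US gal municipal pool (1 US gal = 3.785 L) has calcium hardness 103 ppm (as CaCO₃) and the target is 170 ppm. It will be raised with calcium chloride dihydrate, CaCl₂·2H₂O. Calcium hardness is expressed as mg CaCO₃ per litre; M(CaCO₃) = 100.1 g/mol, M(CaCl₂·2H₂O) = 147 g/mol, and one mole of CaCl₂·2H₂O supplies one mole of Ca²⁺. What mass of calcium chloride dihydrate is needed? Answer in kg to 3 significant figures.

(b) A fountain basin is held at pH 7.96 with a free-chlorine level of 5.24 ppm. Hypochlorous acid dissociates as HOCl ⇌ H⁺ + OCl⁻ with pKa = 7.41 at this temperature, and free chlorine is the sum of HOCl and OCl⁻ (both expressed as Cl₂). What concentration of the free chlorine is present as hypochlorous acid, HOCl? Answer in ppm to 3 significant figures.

(a) 68.9 kg; (b) 1.15 ppm

(a) Volume: 185,000 US gal × 3.785 L/gal = 700,225 L.
(a) Hardness to add: (170 − 103) = 67 mg/L as CaCO₃ × 700,225 L = 46,920 g as CaCO₃.
(a) Moles of Ca²⁺ (1 mol Ca²⁺ ≡ 1 mol CaCO₃): 46,920 / 100.1 g/mol = 468.7 mol.
(a) Mass of CaCl₂·2H₂O: 468.7 × 147 = 68,900 g.

(b) [OCl⁻]/[HOCl] = 10^(pH − pKa) = 10^(7.96 − 7.41) = 10^0.55 = 3.548.
(b) Fraction as HOCl = 1 / (1 + 3.548) = 0.2199.
(b) HOCl = 0.2199 × 5.24 ppm = 1.152 ppm.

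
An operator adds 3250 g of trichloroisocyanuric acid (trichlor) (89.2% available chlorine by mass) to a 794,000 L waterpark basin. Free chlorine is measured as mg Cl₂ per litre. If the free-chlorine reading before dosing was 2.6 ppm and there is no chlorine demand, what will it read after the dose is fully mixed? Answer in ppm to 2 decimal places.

Available chlorine delivered: 3250 g × 0.892 = 2899 g as Cl₂.
Concentration rise: 2899 g / 794,000 L = 3.651 mg/L = 3.65 ppm.
Final FC: 2.6 + 3.65 = 6.25 ppm.

6.25 ppm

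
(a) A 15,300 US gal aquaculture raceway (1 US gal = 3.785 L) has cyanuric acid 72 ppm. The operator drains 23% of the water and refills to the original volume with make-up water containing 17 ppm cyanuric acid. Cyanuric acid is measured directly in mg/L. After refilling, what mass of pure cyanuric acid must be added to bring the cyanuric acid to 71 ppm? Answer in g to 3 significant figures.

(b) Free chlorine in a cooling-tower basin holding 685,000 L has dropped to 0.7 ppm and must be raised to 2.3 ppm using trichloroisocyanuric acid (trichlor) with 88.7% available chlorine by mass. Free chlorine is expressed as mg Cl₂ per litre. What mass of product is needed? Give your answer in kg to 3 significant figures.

(a) 675 g; (b) 1.24 kg

(a) Volume: 15,300 US gal × 3.785 L/gal = 57,910 L.
(a) After draining 23% and refilling: 72 × 0.77 + 17 × 0.23 = 59.35 ppm.
(a) Deficit to target: 71 − 59.35 = 11.65 mg/L.
(a) Mass: 11.65 mg/L × 57,910 L = 674.7 g cyanuric acid.

(b) Chlorine deficit: 2.3 − 0.7 = 1.6 ppm = 1.6 mg/L as Cl₂.
(b) Cl₂ equivalent needed: 1.6 mg/L × 685,000 L = 1,096,000 mg = 1096 g.
(b) Product at 88.7% available chlorine: 1096 / 0.887 = 1236 g.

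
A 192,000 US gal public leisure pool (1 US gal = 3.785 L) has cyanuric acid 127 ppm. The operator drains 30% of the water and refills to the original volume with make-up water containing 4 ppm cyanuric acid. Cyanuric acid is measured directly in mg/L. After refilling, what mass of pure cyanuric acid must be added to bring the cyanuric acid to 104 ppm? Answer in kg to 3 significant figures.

Volume: 192,000 US gal × 3.785 L/gal = 726,720 L.
After draining 30% and refilling: 127 × 0.70 + 4 × 0.30 = 90.1 ppm.
Deficit to target: 104 − 90.1 = 13.9 mg/L.
Mass: 13.9 mg/L × 726,720 L = 10,100 g cyanuric acid.

10.1 kg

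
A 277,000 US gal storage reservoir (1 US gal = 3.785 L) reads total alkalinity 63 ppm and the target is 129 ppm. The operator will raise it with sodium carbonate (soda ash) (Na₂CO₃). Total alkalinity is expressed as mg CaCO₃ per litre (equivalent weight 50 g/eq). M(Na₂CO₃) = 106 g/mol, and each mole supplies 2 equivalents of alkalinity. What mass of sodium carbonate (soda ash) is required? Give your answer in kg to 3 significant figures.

73.3 kg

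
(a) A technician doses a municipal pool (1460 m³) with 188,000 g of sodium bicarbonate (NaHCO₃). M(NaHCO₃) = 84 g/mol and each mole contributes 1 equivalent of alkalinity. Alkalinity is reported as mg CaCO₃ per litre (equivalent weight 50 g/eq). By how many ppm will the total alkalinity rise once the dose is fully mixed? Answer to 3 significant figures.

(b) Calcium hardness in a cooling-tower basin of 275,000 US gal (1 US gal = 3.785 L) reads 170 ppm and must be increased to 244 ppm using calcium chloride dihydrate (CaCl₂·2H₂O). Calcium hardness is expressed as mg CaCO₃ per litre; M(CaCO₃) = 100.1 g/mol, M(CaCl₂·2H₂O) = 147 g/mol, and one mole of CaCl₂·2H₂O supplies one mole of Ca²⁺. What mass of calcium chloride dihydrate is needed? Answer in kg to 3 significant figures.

(a) 76.6 ppm; (b) 113 kg

(a) Volume: 1460 m³ = 1,460,000 L.
(a) Moles of NaHCO₃: 188,000 g ÷ 84 g/mol = 2238 mol → 2238 eq of alkalinity.
(a) As CaCO₃: 2238 eq × 50 g/eq = 111,900 g.
(a) Rise: 111,900 g / 1,460,000 L × 1000 = 76.65 mg/L.

(b) Volume: 275,000 US gal × 3.785 L/gal = 1,040,875 L.
(b) Hardness to add: (244 − 170) = 74 mg/L as CaCO₃ × 1,040,875 L = 77,020 g as CaCO₃.
(b) Moles of Ca²⁺ (1 mol Ca²⁺ ≡ 1 mol CaCO₃): 77,020 / 100.1 g/mol = 769.5 mol.
(b) Mass of CaCl₂·2H₂O: 769.5 × 147 = 113,100 g.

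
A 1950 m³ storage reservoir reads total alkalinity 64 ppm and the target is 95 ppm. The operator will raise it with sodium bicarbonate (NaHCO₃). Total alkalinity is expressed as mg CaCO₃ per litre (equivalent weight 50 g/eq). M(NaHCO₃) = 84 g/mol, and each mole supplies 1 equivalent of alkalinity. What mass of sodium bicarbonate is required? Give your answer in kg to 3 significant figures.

Volume: 1950 m³ = 1,950,000 L.
Alkalinity to add: (95 − 64) = 31 mg/L as CaCO₃ × 1,950,000 L = 60,450 g as CaCO₃.
Equivalents: 60,450 g ÷ 50 g/eq = 1209 eq.
NaHCO₃ supplies 1 eq per mole → 1209 mol.
Mass: 1209 mol × 84 g/mol = 101,600 g.

102 kg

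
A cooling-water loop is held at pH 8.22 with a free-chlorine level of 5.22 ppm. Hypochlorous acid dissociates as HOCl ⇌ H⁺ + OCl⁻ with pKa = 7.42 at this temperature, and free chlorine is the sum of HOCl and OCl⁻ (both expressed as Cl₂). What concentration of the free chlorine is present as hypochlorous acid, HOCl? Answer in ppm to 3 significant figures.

0.714 ppm

[OCl⁻]/[HOCl] = 10^(pH − pKa) = 10^(8.22 − 7.42) = 10^0.80 = 6.31.
Fraction as HOCl = 1 / (1 + 6.31) = 0.1368.
HOCl = 0.1368 × 5.22 ppm = 0.7141 ppm.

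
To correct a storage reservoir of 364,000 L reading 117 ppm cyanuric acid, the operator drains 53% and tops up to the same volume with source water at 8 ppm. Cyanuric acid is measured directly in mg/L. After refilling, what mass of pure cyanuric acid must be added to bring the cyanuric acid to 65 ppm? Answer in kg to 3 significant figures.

After draining 53% and refilling: 117 × 0.47 + 8 × 0.53 = 59.23 ppm.
Deficit to target: 65 − 59.23 = 5.77 mg/L.
Mass: 5.77 mg/L × 364,000 L = 2100 g cyanuric acid.

2.10 kg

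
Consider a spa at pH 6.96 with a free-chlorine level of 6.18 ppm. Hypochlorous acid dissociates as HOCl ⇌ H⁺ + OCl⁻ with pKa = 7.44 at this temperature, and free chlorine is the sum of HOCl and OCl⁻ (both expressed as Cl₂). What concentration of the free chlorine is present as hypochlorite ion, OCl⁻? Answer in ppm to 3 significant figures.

1.54 ppm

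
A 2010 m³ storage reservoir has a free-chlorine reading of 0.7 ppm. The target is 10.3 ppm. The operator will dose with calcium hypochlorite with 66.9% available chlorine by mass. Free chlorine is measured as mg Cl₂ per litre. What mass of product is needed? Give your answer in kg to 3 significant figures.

28.8 kg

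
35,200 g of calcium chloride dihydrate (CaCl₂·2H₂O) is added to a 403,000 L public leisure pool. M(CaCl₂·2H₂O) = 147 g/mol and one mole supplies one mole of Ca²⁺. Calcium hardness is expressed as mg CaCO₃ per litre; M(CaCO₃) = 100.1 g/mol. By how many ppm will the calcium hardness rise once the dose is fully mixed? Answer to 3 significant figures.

Moles of Ca²⁺: 35,200 g ÷ 147 g/mol = 239.5 mol.
As CaCO₃: 239.5 mol × 100.1 g/mol = 23,970 g.
Rise: 23,970 g / 403,000 L × 1000 = 59.48 mg/L.

59.5 ppm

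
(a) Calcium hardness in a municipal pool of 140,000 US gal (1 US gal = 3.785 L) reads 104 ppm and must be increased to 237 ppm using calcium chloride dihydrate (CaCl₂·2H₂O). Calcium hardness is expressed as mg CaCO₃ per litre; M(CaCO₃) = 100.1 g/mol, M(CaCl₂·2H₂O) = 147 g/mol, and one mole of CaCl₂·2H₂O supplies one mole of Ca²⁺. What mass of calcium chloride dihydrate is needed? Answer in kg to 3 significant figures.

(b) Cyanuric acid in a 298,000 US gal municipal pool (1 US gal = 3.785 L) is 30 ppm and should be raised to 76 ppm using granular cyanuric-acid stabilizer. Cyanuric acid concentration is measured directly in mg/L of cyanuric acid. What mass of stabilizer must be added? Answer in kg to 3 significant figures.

(a) Volume: 140,000 US gal × 3.785 L/gal = 529,900 L.
(a) Hardness to add: (237 − 104) = 133 mg/L as CaCO₃ × 529,900 L = 70,480 g as CaCO₃.
(a) Moles of Ca²⁺ (1 mol Ca²⁺ ≡ 1 mol CaCO₃): 70,480 / 100.1 g/mol = 704.1 mol.
(a) Mass of CaCl₂·2H₂O: 704.1 × 147 = 103,500 g.

(b) Volume: 298,000 US gal × 3.785 L/gal = 1,127,930 L.
(b) CYA to add: (76 − 30) = 46 mg/L × 1,127,930 L = 51,880 g cyanuric acid.

(a) 103 kg; (b) 51.9 kg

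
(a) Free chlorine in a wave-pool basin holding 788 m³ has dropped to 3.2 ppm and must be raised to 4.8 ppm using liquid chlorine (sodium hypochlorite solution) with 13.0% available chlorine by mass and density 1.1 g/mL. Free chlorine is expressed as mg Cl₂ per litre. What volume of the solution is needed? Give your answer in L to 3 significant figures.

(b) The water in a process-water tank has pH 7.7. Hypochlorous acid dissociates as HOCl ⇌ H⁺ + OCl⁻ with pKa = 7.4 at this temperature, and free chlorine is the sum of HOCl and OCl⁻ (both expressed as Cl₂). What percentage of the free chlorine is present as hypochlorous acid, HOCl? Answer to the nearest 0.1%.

(a) Volume: 788 m³ = 788,000 L.
(a) Chlorine deficit: 4.8 − 3.2 = 1.6 ppm = 1.6 mg/L as Cl₂.
(a) Cl₂ equivalent needed: 1.6 mg/L × 788,000 L = 1,261,000 mg = 1261 g.
(a) Product at 13.0% available chlorine: 1261 / 0.13 = 9698 g.
(a) Volume at density 1.1 g/mL: 9698 g ÷ 1.1 g/mL = 8817 mL.

(b) [OCl⁻]/[HOCl] = 10^(pH − pKa) = 10^(7.7 − 7.4) = 10^0.30 = 1.995.
(b) Fraction as HOCl = 1 / (1 + 1.995) = 0.3339.

(a) 8.82 L; (b) 33.4%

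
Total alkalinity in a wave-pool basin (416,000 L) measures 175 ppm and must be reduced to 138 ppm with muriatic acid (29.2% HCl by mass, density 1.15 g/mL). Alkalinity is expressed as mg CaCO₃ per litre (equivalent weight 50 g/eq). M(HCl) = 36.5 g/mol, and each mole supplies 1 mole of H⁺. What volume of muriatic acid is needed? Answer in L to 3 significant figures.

Alkalinity to neutralize: (175 − 138) = 37 mg/L as CaCO₃ × 416,000 L = 15,390 g as CaCO₃.
Equivalents of H⁺ required: 15,390 ÷ 50 g/eq = 307.8 eq = 307.8 mol HCl.
Mass of HCl: 307.8 × 36.5 = 11,240 g.
Mass of 29.2% solution: 11,240 / 0.292 = 38,480 g.
Volume: 38,480 g ÷ 1.15 g/mL = 33,460 mL.

33.5 L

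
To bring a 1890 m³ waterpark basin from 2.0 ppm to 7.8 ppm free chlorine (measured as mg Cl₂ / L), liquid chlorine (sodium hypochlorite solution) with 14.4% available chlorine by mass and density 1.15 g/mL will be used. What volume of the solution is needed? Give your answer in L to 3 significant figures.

66.2 L

Volume: 1890 m³ = 1,890,000 L.
Chlorine deficit: 7.8 − 2.0 = 5.8 ppm = 5.8 mg/L as Cl₂.
Cl₂ equivalent needed: 5.8 mg/L × 1,890,000 L = 10,960,000 mg = 10,960 g.
Product at 14.4% available chlorine: 10,960 / 0.144 = 76,120 g.
Volume at density 1.15 g/mL: 76,120 g ÷ 1.15 g/mL = 66,200 mL.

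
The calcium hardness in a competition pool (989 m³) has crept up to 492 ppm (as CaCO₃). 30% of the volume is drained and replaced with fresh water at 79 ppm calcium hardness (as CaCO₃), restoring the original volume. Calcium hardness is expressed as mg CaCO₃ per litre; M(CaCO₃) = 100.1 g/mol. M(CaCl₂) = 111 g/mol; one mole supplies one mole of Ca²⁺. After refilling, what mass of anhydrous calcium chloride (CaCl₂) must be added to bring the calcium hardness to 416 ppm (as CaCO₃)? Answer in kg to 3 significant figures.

Volume: 989 m³ = 989,000 L.
After draining 30% and refilling: 492 × 0.70 + 79 × 0.30 = 368.1 ppm.
Deficit to target: 416 − 368.1 = 47.9 mg/L.
As CaCO₃: 47.9 mg/L × 989,000 L = 47,370 g; ÷ 100.1 = 473.3 mol Ca²⁺.
Mass: 473.3 × 111 = 52,530 g.

52.5 kg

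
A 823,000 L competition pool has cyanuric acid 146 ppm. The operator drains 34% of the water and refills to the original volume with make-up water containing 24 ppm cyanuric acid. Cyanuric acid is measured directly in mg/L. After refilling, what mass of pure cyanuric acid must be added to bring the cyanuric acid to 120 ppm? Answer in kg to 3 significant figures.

After draining 34% and refilling: 146 × 0.66 + 24 × 0.34 = 104.52 ppm.
Deficit to target: 120 − 104.52 = 15.48 mg/L.
Mass: 15.48 mg/L × 823,000 L = 12,740 g cyanuric acid.

12.7 kg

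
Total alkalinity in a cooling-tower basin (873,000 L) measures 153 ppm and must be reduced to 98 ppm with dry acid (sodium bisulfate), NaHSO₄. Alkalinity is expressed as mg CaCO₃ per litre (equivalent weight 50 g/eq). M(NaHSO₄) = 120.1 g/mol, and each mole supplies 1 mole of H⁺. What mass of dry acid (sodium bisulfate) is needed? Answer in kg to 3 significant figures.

115 kg

Alkalinity to neutralize: (153 − 98) = 55 mg/L as CaCO₃ × 873,000 L = 48,020 g as CaCO₃.
Equivalents of H⁺ required: 48,020 ÷ 50 g/eq = 960.3 eq = 960.3 mol NaHSO₄.
Mass of NaHSO₄: 960.3 × 120.1 = 115,300 g.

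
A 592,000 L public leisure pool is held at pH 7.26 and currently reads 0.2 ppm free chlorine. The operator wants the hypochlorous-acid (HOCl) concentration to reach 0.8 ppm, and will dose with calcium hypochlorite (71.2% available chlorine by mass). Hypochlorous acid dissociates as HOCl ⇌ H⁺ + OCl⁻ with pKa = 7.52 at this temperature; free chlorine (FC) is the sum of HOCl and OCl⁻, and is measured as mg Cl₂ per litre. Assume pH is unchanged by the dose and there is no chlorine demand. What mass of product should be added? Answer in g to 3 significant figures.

864 g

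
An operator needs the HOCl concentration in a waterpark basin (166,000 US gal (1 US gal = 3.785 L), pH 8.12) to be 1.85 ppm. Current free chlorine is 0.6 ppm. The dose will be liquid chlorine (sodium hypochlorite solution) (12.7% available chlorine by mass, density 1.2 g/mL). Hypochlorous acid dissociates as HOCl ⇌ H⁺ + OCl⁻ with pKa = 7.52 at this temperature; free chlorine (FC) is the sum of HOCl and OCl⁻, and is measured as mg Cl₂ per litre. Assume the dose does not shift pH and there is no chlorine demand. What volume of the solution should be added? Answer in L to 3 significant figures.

35.5 L

Volume: 166,000 US gal × 3.785 L/gal = 628,310 L.
[OCl⁻]/[HOCl] = 10^(pH − pKa) = 10^(8.12 − 7.52) = 3.981; fraction as HOCl = 1/(1 + 3.981) = 0.2008.
Free chlorine required for 1.85 ppm HOCl: 1.85 / 0.2008 = 9.215 ppm.
FC to add: 9.215 − 0.6 = 8.615 mg/L as Cl₂.
Cl₂ equivalent: 8.615 mg/L × 628,310 L = 5413 g.
Product at 12.7% available Cl: 5413 / 0.127 = 42,620 g.
Volume: 42,620 g ÷ 1.2 g/mL = 35,520 mL.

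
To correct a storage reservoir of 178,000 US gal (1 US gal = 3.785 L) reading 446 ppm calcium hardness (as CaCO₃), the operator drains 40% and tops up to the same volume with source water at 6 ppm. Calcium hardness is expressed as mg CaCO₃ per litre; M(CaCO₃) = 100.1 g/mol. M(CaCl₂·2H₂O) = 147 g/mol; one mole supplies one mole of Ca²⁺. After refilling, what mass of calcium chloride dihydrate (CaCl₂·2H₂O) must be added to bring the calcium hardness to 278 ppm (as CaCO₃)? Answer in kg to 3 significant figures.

Volume: 178,000 US gal × 3.785 L/gal = 673,730 L.
After draining 40% and refilling: 446 × 0.60 + 6 × 0.40 = 270 ppm.
Deficit to target: 278 − 270 = 8 mg/L.
As CaCO₃: 8 mg/L × 673,730 L = 5390 g; ÷ 100.1 = 53.84 mol Ca²⁺.
Mass: 53.84 × 147 = 7915 g.

7.92 kg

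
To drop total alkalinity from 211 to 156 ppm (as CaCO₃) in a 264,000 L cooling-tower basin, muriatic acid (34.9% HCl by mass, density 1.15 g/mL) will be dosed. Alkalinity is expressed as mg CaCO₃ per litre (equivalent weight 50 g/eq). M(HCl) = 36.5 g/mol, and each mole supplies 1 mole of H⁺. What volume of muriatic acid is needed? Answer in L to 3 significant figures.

Alkalinity to neutralize: (211 − 156) = 55 mg/L as CaCO₃ × 264,000 L = 14,520 g as CaCO₃.
Equivalents of H⁺ required: 14,520 ÷ 50 g/eq = 290.4 eq = 290.4 mol HCl.
Mass of HCl: 290.4 × 36.5 = 10,600 g.
Mass of 34.9% solution: 10,600 / 0.349 = 30,370 g.
Volume: 30,370 g ÷ 1.15 g/mL = 26,410 mL.

26.4 L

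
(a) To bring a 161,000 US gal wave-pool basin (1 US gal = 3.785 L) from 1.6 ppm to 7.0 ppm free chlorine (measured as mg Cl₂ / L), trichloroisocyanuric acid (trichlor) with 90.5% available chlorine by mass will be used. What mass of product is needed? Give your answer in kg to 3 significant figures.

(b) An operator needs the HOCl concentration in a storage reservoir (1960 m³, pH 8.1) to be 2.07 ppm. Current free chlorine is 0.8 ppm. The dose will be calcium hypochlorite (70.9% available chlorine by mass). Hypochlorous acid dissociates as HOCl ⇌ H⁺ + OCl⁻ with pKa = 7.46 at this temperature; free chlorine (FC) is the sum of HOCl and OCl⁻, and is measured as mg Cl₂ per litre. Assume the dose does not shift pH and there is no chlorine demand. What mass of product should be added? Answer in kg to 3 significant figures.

(a) 3.64 kg; (b) 28.5 kg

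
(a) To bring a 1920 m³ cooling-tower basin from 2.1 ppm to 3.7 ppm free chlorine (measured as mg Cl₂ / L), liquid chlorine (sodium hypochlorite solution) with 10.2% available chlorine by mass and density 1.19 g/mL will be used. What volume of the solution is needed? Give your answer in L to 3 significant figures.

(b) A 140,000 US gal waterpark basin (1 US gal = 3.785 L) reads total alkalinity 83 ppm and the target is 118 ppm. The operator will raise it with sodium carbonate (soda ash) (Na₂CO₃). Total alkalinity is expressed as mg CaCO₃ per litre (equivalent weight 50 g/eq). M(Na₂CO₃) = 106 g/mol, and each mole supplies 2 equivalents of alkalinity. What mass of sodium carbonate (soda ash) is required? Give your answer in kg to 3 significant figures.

(a) Volume: 1920 m³ = 1,920,000 L.
(a) Chlorine deficit: 3.7 − 2.1 = 1.6 ppm = 1.6 mg/L as Cl₂.
(a) Cl₂ equivalent needed: 1.6 mg/L × 1,920,000 L = 3,072,000 mg = 3072 g.
(a) Product at 10.2% available chlorine: 3072 / 0.102 = 30,120 g.
(a) Volume at density 1.19 g/mL: 30,120 g ÷ 1.19 g/mL = 25,310 mL.

(b) Volume: 140,000 US gal × 3.785 L/gal = 529,900 L.
(b) Alkalinity to add: (118 − 83) = 35 mg/L as CaCO₃ × 529,900 L = 18,550 g as CaCO₃.
(b) Equivalents: 18,550 g ÷ 50 g/eq = 370.9 eq.
(b) Each mole of Na₂CO₃ supplies 2 eq, so 370.9 / 2 = 185.5 mol.
(b) Mass: 185.5 mol × 106 g/mol = 19,660 g.

(a) 25.3 L; (b) 19.7 kg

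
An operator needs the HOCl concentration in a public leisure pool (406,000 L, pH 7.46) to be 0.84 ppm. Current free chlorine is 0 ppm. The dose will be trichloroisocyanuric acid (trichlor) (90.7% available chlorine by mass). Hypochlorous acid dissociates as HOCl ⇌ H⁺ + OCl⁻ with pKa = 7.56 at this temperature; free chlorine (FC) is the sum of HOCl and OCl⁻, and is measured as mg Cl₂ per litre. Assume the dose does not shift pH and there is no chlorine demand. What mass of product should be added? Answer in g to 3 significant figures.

675 g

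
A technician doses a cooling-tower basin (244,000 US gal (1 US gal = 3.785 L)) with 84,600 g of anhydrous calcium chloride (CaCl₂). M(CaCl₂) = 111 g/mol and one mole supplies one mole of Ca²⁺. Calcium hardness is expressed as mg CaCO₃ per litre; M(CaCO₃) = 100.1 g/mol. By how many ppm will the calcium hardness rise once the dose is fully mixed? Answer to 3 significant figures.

Volume: 244,000 US gal × 3.785 L/gal = 923,540 L.
Moles of Ca²⁺: 84,600 g ÷ 111 g/mol = 762.2 mol.
As CaCO₃: 762.2 mol × 100.1 g/mol = 76,290 g.
Rise: 76,290 g / 923,540 L × 1000 = 82.61 mg/L.

82.6 ppm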